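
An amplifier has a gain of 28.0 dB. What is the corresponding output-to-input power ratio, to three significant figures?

Power ratio = 10^(dB/10).
10^(28.0/10) = 10^(2.800) = 631.

631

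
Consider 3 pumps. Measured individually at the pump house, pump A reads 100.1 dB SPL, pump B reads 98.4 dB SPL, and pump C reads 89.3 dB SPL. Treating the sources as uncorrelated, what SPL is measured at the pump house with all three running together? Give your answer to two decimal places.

Incoherent sources sum as intensities:
L_total = 10·log₁₀(10^(100.1/10) + 10^(98.4/10) + 10^(89.3/10)) = 10·log₁₀(18002000000) = 102.55 dB SPL.

102.55 dB SPL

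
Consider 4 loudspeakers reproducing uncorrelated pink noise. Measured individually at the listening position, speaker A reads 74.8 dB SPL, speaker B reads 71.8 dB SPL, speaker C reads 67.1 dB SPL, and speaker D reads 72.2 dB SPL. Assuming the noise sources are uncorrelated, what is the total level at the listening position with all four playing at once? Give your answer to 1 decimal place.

78.3 dB SPL

Add the sources as powers (linear), then convert back to dB:
L_total = 10·log₁₀(10^(74.8/10) + 10^(71.8/10) + 10^(67.1/10) + 10^(72.2/10)) = 10·log₁₀(67060000) = 78.3 dB SPL.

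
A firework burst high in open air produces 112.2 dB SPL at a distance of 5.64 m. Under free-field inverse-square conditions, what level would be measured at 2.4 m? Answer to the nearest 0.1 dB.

119.6 dB SPL

Free-field point source: level drops by 20·log₁₀ of the distance ratio.
ΔL = −20·log₁₀(2.4/5.64) = 7.42 dB, so L₂ = 112.2 + (7.42) = 119.6 dB SPL.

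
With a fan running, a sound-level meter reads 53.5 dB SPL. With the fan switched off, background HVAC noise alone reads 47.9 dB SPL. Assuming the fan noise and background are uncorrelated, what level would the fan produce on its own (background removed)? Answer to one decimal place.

52.1 dB SPL

Remove the background by subtracting linear intensities:
L_src = 10·log₁₀(10^(53.5/10) − 10^(47.9/10)) = 10·log₁₀(162200) = 52.1 dB SPL.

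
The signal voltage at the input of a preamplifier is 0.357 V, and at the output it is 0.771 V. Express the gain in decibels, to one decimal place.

6.7 dB

Voltage ratio → dB uses the 20·log₁₀ form:
20·log₁₀(0.771/0.357) = 20·log₁₀(2.160) = 6.7 dB.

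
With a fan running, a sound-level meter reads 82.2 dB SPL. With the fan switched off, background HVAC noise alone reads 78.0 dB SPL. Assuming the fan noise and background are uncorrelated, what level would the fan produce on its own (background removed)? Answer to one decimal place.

80.1 dB SPL

Remove the background by subtracting linear intensities:
L_src = 10·log₁₀(10^(82.2/10) − 10^(78.0/10)) = 10·log₁₀(102900000) = 80.1 dB SPL.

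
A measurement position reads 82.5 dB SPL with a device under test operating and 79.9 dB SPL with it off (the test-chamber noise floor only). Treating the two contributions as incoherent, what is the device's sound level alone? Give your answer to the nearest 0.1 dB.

79.0 dB SPL

Remove the background by subtracting linear intensities:
L_src = 10·log₁₀(10^(82.5/10) − 10^(79.9/10)) = 10·log₁₀(80100000) = 79.0 dB SPL.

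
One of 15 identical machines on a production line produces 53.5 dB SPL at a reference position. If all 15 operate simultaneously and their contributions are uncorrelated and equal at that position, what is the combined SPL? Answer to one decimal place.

65.3 dB SPL

15 equal incoherent sources raise the level by 10·log₁₀(15) = 11.76 dB.
L_total = 53.5 + 11.76 = 65.3 dB SPL.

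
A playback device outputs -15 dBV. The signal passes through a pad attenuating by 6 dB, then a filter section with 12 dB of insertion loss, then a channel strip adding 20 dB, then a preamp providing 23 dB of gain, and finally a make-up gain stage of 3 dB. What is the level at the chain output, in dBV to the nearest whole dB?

+13 dBV

In dB, series stages simply add:
-15 − 6 − 12 + 20 + 23 + 3 = +13 dBV.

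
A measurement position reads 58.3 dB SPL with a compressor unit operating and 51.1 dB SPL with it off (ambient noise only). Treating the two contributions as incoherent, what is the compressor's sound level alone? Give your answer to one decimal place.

Background correction is a power subtraction:
L_src = 10·log₁₀(10^(58.3/10) − 10^(51.1/10)) = 10·log₁₀(547300) = 57.4 dB SPL.

57.4 dB SPL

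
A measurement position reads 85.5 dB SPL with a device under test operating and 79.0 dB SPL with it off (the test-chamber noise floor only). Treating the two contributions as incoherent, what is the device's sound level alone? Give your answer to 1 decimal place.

Background correction is a power subtraction:
L_src = 10·log₁₀(10^(85.5/10) − 10^(79.0/10)) = 10·log₁₀(275400000) = 84.4 dB SPL.

84.4 dB SPL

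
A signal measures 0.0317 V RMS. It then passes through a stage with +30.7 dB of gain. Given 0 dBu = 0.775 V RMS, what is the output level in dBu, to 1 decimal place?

+2.9 dBu

Input level: 20·log₁₀(0.0317/0.775) = -27.76 dBu.
Output: -27.76 + 30.7 = +2.9 dBu.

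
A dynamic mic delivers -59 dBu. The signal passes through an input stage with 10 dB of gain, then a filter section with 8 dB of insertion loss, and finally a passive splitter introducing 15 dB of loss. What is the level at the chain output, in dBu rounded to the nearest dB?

-72 dBu

Gain stages sum in dB:
-59 + 10 − 8 − 15 = -72 dBu.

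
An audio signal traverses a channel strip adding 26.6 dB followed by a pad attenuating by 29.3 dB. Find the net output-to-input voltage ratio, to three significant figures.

Net gain = 26.6 + (−29.3) = -2.7 dB.
Voltage ratio = 10^(-2.7/20) = 0.733.

0.733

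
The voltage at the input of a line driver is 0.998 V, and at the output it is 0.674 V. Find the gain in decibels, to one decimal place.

For a voltage ratio, dB = 20·log₁₀(V₂/V₁).
20·log₁₀(0.674/0.998) = 20·log₁₀(0.6754) = -3.4 dB.

-3.4 dB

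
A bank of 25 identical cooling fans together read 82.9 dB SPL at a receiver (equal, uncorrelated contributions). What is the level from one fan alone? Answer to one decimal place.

25 equal incoherent sources add 10·log₁₀(25) = 13.98 dB over one source.
L_one = 82.9 − 13.98 = 68.9 dB SPL.

68.9 dB SPL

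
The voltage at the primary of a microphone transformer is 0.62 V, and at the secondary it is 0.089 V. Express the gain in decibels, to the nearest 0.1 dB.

For a voltage ratio, dB = 20·log₁₀(V₂/V₁).
20·log₁₀(0.089/0.62) = 20·log₁₀(0.1435) = -16.9 dB.

-16.9 dB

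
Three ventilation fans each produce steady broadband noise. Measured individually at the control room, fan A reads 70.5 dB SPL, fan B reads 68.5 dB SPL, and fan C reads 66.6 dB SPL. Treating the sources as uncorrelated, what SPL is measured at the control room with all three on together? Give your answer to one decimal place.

Add the sources as powers (linear), then convert back to dB:
L_total = 10·log₁₀(10^(70.5/10) + 10^(68.5/10) + 10^(66.6/10)) = 10·log₁₀(22870000) = 73.6 dB SPL.

73.6 dB SPL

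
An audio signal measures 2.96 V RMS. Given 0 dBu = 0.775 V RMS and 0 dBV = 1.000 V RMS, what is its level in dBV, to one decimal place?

+9.4 dBV

dBV = 20·log₁₀(V / 1.000 V).
20·log₁₀(2.96/1.000) = +9.4 dBV.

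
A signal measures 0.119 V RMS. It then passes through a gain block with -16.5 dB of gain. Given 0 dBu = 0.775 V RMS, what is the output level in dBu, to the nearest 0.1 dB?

-32.8 dBu

Input level: 20·log₁₀(0.119/0.775) = -16.28 dBu.
Output: -16.28 − 16.5 = -32.8 dBu.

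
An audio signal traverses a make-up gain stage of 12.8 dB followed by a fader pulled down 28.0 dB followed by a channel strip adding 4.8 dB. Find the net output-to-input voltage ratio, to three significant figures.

Net gain = 12.8 + (−28.0) + 4.8 = -10.4 dB.
Voltage ratio = 10^(-10.4/20) = 0.302.

0.302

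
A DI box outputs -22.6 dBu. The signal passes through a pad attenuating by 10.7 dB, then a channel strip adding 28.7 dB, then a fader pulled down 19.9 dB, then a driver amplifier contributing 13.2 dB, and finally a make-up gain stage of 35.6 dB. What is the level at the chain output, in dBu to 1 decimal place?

+24.3 dBu

Gain stages sum in dB:
-22.6 − 10.7 + 28.7 − 19.9 + 13.2 + 35.6 = +24.3 dBu.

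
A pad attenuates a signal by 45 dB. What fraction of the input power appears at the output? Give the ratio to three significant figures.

Power ratio = 10^(dB/10).
10^(-45/10) = 10^(-4.500) = 0.0000316.

0.0000316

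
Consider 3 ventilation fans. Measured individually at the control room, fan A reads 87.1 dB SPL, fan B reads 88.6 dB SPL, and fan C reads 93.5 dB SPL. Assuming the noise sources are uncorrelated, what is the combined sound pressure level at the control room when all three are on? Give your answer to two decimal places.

95.41 dB SPL

Incoherent sources sum as intensities:
L_total = 10·log₁₀(10^(87.1/10) + 10^(88.6/10) + 10^(93.5/10)) = 10·log₁₀(3476000000) = 95.41 dB SPL.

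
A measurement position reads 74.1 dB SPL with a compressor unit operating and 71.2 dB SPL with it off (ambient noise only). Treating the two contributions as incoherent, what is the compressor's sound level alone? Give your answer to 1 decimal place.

71.0 dB SPL

Background correction is a power subtraction:
L_src = 10·log₁₀(10^(74.1/10) − 10^(71.2/10)) = 10·log₁₀(12520000) = 71.0 dB SPL.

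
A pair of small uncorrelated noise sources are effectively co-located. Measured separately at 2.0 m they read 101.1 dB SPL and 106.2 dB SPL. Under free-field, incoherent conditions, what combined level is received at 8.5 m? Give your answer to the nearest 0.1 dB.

94.8 dB SPL

Combined at 2.0 m: 10·log₁₀(10^(101.1/10)+10^(106.2/10)) = 107.37 dB SPL.
Then apply −20·log₁₀(8.5/2.0) = -12.57 dB → 94.8 dB SPL.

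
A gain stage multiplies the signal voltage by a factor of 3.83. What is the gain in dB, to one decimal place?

11.7 dB

For a voltage ratio, dB = 20·log₁₀(V₂/V₁).
20·log₁₀(3.83) = 11.7 dB.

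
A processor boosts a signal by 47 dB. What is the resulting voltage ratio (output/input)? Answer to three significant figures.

Voltage ratio = 10^(dB/20).
10^(47/20) = 10^(2.350) = 224.

224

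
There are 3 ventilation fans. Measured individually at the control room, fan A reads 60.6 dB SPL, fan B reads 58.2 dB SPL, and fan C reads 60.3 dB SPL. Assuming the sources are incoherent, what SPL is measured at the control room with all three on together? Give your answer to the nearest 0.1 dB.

64.6 dB SPL

Uncorrelated sources add in intensity (power), not in dB.
L_total = 10·log₁₀(10^(60.6/10) + 10^(58.2/10) + 10^(60.3/10)) = 10·log₁₀(2880000) = 64.6 dB SPL.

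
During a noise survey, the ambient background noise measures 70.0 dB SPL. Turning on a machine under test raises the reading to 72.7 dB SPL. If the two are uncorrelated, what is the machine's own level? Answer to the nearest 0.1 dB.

69.4 dB SPL

Background correction is a power subtraction:
L_src = 10·log₁₀(10^(72.7/10) − 10^(70.0/10)) = 10·log₁₀(8621000) = 69.4 dB SPL.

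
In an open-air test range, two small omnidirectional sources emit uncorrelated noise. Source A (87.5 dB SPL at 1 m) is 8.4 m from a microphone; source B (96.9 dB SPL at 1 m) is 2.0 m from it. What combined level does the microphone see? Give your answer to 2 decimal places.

At the listener: L_A = 87.5 − 20·log₁₀(8.4) = 69.014 dB; L_B = 96.9 − 20·log₁₀(2.0) = 90.879 dB.
Combined: 10·log₁₀(10^(69.014/10)+10^(90.879/10)) = 90.91 dB SPL.

90.91 dB SPL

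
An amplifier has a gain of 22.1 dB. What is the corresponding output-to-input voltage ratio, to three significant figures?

Voltage ratio = 10^(dB/20).
10^(22.1/20) = 10^(1.105) = 12.7.

12.7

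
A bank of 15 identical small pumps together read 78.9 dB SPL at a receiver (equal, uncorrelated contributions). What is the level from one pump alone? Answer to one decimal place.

67.1 dB SPL

15 equal incoherent sources add 10·log₁₀(15) = 11.76 dB over one source.
L_one = 78.9 − 11.76 = 67.1 dB SPL.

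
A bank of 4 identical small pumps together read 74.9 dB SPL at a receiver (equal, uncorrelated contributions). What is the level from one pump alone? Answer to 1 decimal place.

68.9 dB SPL

4 equal incoherent sources add 10·log₁₀(4) = 6.02 dB over one source.
L_one = 74.9 − 6.02 = 68.9 dB SPL.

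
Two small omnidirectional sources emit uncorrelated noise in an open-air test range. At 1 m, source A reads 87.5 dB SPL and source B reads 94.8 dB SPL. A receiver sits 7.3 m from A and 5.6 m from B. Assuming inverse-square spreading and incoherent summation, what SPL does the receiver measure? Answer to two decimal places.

80.29 dB SPL

At the listener: L_A = 87.5 − 20·log₁₀(7.3) = 70.234 dB; L_B = 94.8 − 20·log₁₀(5.6) = 79.836 dB.
Combined: 10·log₁₀(10^(70.234/10)+10^(79.836/10)) = 80.29 dB SPL.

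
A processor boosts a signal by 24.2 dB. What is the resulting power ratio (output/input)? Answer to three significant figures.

Power ratio = 10^(dB/10).
10^(24.2/10) = 10^(2.420) = 263.

263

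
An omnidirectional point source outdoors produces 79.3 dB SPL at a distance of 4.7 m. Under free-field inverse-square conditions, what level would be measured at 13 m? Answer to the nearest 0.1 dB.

70.5 dB SPL

Inverse-square spreading gives ΔL = −20·log₁₀(d₂/d₁).
ΔL = −20·log₁₀(13/4.7) = -8.84 dB, so L₂ = 79.3 + (-8.84) = 70.5 dB SPL.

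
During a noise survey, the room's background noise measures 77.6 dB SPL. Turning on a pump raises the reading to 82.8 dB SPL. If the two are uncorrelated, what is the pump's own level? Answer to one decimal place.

Subtract intensities: L_src = 10·log₁₀(10^(L_total/10) − 10^(L_bg/10)).
L_src = 10·log₁₀(10^(82.8/10) − 10^(77.6/10)) = 10·log₁₀(133000000) = 81.2 dB SPL.

81.2 dB SPL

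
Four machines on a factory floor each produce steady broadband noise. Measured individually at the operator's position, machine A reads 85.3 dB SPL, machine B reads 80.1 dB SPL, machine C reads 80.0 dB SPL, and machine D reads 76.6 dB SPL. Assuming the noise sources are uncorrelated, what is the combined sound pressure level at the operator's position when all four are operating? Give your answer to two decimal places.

Add the sources as powers (linear), then convert back to dB:
L_total = 10·log₁₀(10^(85.3/10) + 10^(80.1/10) + 10^(80.0/10) + 10^(76.6/10)) = 10·log₁₀(586900000) = 87.69 dB SPL.

87.69 dB SPL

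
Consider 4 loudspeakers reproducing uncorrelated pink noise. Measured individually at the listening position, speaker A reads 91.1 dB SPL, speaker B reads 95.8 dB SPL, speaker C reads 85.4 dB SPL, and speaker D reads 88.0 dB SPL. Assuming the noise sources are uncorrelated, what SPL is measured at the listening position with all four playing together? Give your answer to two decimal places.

Incoherent sources sum as intensities:
L_total = 10·log₁₀(10^(91.1/10) + 10^(95.8/10) + 10^(85.4/10) + 10^(88.0/10)) = 10·log₁₀(6068000000) = 97.83 dB SPL.

97.83 dB SPL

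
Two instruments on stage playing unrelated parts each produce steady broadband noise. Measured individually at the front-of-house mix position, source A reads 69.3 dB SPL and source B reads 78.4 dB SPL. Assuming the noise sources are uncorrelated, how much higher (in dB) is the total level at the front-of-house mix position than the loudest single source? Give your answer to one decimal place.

0.5 dB

Incoherent sources sum as intensities:
L_total = 10·log₁₀(10^(69.3/10) + 10^(78.4/10)) = 78.90 dB SPL.
Excess over the loudest (78.4 dB): 78.90 − 78.4 = 0.5 dB.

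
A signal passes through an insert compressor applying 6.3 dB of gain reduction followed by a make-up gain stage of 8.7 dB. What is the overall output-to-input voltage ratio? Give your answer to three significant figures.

1.32

Net gain = (−6.3) + 8.7 = 2.4 dB.
Voltage ratio = 10^(2.4/20) = 1.32.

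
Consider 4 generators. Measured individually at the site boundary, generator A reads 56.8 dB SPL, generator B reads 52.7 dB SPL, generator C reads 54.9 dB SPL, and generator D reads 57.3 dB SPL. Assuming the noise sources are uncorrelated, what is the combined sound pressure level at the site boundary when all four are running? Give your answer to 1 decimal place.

61.8 dB SPL

Incoherent sources sum as intensities:
L_total = 10·log₁₀(10^(56.8/10) + 10^(52.7/10) + 10^(54.9/10) + 10^(57.3/10)) = 10·log₁₀(1511000) = 61.8 dB SPL.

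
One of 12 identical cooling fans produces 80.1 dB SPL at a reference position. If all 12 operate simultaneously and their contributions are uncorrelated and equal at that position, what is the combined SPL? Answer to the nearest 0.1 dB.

12 equal incoherent sources raise the level by 10·log₁₀(12) = 10.79 dB.
L_total = 80.1 + 10.79 = 90.9 dB SPL.

90.9 dB SPL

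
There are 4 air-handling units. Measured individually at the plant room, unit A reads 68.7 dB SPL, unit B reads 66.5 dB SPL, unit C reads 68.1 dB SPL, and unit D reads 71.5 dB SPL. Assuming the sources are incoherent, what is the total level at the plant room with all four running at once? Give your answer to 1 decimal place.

75.1 dB SPL

Uncorrelated sources add in intensity (power), not in dB.
L_total = 10·log₁₀(10^(68.7/10) + 10^(66.5/10) + 10^(68.1/10) + 10^(71.5/10)) = 10·log₁₀(32460000) = 75.1 dB SPL.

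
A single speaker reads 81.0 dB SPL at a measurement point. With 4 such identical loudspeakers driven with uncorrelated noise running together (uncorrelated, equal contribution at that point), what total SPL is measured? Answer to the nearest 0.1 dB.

87.0 dB SPL

4 equal incoherent sources raise the level by 10·log₁₀(4) = 6.02 dB.
L_total = 81.0 + 6.02 = 87.0 dB SPL.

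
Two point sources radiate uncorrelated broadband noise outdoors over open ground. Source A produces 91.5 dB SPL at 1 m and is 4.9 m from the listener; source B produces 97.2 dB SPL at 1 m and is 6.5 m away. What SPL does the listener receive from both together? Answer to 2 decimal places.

82.63 dB SPL

At the listener: L_A = 91.5 − 20·log₁₀(4.9) = 77.696 dB; L_B = 97.2 − 20·log₁₀(6.5) = 80.942 dB.
Combined: 10·log₁₀(10^(77.696/10)+10^(80.942/10)) = 82.63 dB SPL.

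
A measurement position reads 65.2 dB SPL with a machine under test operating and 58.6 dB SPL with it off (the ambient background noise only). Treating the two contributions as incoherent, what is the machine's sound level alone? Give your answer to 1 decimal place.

64.1 dB SPL

Subtract intensities: L_src = 10·log₁₀(10^(L_total/10) − 10^(L_bg/10)).
L_src = 10·log₁₀(10^(65.2/10) − 10^(58.6/10)) = 10·log₁₀(2587000) = 64.1 dB SPL.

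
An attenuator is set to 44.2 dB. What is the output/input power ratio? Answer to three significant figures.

Power ratio = 10^(dB/10).
10^(-44.2/10) = 10^(-4.420) = 0.0000380.

0.0000380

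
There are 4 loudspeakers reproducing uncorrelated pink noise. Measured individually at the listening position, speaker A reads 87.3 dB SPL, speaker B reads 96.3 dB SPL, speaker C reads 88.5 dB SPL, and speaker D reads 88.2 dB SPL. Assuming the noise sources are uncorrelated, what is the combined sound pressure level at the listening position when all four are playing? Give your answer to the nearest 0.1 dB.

Add the sources as powers (linear), then convert back to dB:
L_total = 10·log₁₀(10^(87.3/10) + 10^(96.3/10) + 10^(88.5/10) + 10^(88.2/10)) = 10·log₁₀(6171000000) = 97.9 dB SPL.

97.9 dB SPL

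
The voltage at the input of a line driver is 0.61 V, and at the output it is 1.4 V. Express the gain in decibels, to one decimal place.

7.2 dB

Voltage is an amplitude quantity, so gain = 20·log₁₀(V_out/V_in).
20·log₁₀(1.4/0.61) = 20·log₁₀(2.295) = 7.2 dB.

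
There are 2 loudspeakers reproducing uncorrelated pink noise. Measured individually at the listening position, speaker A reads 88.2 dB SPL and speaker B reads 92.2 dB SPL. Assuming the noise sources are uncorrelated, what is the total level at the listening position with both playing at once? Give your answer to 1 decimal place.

Uncorrelated sources add in intensity (power), not in dB.
L_total = 10·log₁₀(10^(88.2/10) + 10^(92.2/10)) = 10·log₁₀(2320000000) = 93.7 dB SPL.

93.7 dB SPL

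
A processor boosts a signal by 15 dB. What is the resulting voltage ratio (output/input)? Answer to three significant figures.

5.62

Voltage ratio = 10^(dB/20).
10^(15/20) = 10^(0.7500) = 5.62.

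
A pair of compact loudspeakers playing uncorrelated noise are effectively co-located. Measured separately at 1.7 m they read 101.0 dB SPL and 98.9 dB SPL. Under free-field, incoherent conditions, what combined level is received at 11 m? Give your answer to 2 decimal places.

86.87 dB SPL

Combined at 1.7 m: 10·log₁₀(10^(101.0/10)+10^(98.9/10)) = 103.086 dB SPL.
Then apply −20·log₁₀(11/1.7) = -16.219 dB → 86.87 dB SPL.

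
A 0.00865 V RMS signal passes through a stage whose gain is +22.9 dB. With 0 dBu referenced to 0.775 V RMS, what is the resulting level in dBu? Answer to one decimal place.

-16.1 dBu

Input level: 20·log₁₀(0.00865/0.775) = -39.05 dBu.
Output: -39.05 + 22.9 = -16.1 dBu.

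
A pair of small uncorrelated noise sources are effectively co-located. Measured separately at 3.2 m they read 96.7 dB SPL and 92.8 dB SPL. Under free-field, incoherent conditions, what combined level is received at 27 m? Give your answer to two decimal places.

Combined at 3.2 m: 10·log₁₀(10^(96.7/10)+10^(92.8/10)) = 98.184 dB SPL.
Then apply −20·log₁₀(27/3.2) = -18.524 dB → 79.66 dB SPL.

79.66 dB SPL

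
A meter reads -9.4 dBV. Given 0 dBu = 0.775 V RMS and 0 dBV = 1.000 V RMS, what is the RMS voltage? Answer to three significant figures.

V = 1.000 V × 10^(-9.4/20).
= 1.000 × 0.3388 = 0.339 V.

0.339 V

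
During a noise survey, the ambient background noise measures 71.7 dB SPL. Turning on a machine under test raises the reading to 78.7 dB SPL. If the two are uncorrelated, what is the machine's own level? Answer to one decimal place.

Background correction is a power subtraction:
L_src = 10·log₁₀(10^(78.7/10) − 10^(71.7/10)) = 10·log₁₀(59340000) = 77.7 dB SPL.

77.7 dB SPL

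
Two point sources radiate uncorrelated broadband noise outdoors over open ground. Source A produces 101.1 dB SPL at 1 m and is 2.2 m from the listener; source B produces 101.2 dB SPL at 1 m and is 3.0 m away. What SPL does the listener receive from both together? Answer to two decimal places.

96.16 dB SPL

At the listener: L_A = 101.1 − 20·log₁₀(2.2) = 94.252 dB; L_B = 101.2 − 20·log₁₀(3.0) = 91.658 dB.
Combined: 10·log₁₀(10^(94.252/10)+10^(91.658/10)) = 96.16 dB SPL.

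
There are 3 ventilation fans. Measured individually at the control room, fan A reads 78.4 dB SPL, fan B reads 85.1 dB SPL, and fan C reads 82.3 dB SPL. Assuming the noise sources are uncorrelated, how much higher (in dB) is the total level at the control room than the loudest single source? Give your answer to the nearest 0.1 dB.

Incoherent sources sum as intensities:
L_total = 10·log₁₀(10^(78.4/10) + 10^(85.1/10) + 10^(82.3/10)) = 87.50 dB SPL.
Excess over the loudest (85.1 dB): 87.50 − 85.1 = 2.4 dB.

2.4 dB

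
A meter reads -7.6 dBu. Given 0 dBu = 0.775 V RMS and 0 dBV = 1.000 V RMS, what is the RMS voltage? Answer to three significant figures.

V = 0.775 V × 10^(-7.6/20).
= 0.775 × 0.4169 = 0.323 V.

0.323 V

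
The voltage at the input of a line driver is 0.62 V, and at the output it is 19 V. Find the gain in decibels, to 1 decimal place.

29.7 dB

Voltage ratio → dB uses the 20·log₁₀ form:
20·log₁₀(19/0.62) = 20·log₁₀(30.65) = 29.7 dB.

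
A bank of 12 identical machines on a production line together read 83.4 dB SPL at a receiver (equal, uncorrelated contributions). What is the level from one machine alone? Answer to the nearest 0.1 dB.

12 equal incoherent sources add 10·log₁₀(12) = 10.79 dB over one source.
L_one = 83.4 − 10.79 = 72.6 dB SPL.

72.6 dB SPL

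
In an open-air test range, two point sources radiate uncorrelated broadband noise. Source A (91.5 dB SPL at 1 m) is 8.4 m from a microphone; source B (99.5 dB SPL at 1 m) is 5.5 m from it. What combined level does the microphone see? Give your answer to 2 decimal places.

At the listener: L_A = 91.5 − 20·log₁₀(8.4) = 73.014 dB; L_B = 99.5 − 20·log₁₀(5.5) = 84.693 dB.
Combined: 10·log₁₀(10^(73.014/10)+10^(84.693/10)) = 84.98 dB SPL.

84.98 dB SPL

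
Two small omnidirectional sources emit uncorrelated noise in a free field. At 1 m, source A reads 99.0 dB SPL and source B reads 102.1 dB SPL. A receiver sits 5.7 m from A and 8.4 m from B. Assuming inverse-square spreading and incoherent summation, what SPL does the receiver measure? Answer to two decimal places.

86.76 dB SPL

At the listener: L_A = 99.0 − 20·log₁₀(5.7) = 83.883 dB; L_B = 102.1 − 20·log₁₀(8.4) = 83.614 dB.
Combined: 10·log₁₀(10^(83.883/10)+10^(83.614/10)) = 86.76 dB SPL.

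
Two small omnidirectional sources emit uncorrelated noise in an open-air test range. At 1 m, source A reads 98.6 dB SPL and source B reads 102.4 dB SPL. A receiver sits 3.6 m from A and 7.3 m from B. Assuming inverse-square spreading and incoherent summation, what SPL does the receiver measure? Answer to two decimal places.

89.47 dB SPL

At the listener: L_A = 98.6 − 20·log₁₀(3.6) = 87.474 dB; L_B = 102.4 − 20·log₁₀(7.3) = 85.134 dB.
Combined: 10·log₁₀(10^(87.474/10)+10^(85.134/10)) = 89.47 dB SPL.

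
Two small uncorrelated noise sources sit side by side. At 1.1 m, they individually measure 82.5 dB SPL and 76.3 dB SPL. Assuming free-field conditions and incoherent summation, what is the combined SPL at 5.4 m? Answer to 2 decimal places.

Combined at 1.1 m: 10·log₁₀(10^(82.5/10)+10^(76.3/10)) = 83.434 dB SPL.
Then apply −20·log₁₀(5.4/1.1) = -13.820 dB → 69.61 dB SPL.

69.61 dB SPL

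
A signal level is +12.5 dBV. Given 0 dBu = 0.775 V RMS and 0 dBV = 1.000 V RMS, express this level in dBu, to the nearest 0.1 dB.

The offset between the scales is 20·log₁₀(0.775/1.000) = −2.214 dB.
So dBu = +12.5 + 2.214 = +14.7 dBu.

+14.7 dBu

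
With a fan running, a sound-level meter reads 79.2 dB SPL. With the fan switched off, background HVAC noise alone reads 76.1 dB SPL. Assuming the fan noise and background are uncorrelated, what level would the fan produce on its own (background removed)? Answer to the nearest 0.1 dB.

Background correction is a power subtraction:
L_src = 10·log₁₀(10^(79.2/10) − 10^(76.1/10)) = 10·log₁₀(42440000) = 76.3 dB SPL.

76.3 dB SPL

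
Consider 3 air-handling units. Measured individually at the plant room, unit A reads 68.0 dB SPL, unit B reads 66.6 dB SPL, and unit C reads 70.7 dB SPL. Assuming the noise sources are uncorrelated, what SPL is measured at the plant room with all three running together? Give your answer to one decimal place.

73.5 dB SPL

Incoherent sources sum as intensities:
L_total = 10·log₁₀(10^(68.0/10) + 10^(66.6/10) + 10^(70.7/10)) = 10·log₁₀(22630000) = 73.5 dB SPL.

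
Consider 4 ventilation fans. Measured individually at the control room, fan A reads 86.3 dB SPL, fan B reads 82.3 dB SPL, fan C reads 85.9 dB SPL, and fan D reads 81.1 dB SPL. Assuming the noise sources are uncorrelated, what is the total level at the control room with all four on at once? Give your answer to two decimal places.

Incoherent sources sum as intensities:
L_total = 10·log₁₀(10^(86.3/10) + 10^(82.3/10) + 10^(85.9/10) + 10^(81.1/10)) = 10·log₁₀(1114000000) = 90.47 dB SPL.

90.47 dB SPL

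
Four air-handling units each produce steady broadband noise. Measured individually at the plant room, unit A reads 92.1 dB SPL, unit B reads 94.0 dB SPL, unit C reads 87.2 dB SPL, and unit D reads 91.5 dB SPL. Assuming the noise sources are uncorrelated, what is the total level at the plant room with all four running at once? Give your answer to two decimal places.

Uncorrelated sources add in intensity (power), not in dB.
L_total = 10·log₁₀(10^(92.1/10) + 10^(94.0/10) + 10^(87.2/10) + 10^(91.5/10)) = 10·log₁₀(6071000000) = 97.83 dB SPL.

97.83 dB SPL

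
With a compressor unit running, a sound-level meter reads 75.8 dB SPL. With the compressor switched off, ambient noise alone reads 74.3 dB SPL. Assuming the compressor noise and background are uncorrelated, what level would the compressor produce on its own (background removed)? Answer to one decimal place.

70.5 dB SPL

Background correction is a power subtraction:
L_src = 10·log₁₀(10^(75.8/10) − 10^(74.3/10)) = 10·log₁₀(11100000) = 70.5 dB SPL.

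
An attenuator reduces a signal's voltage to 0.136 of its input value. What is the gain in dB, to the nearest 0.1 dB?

For a voltage ratio, dB = 20·log₁₀(V₂/V₁).
20·log₁₀(0.136) = -17.3 dB.

-17.3 dB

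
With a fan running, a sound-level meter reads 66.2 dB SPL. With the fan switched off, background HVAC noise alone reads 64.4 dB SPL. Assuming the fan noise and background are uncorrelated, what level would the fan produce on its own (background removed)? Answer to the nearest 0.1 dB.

61.5 dB SPL

Subtract intensities: L_src = 10·log₁₀(10^(L_total/10) − 10^(L_bg/10)).
L_src = 10·log₁₀(10^(66.2/10) − 10^(64.4/10)) = 10·log₁₀(1414000) = 61.5 dB SPL.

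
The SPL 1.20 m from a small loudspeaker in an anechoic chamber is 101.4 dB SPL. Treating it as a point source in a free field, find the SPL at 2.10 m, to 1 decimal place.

96.5 dB SPL

For a point source in a free field, ΔL = −20·log₁₀(d₂/d₁).
ΔL = −20·log₁₀(2.10/1.20) = -4.86 dB, so L₂ = 101.4 + (-4.86) = 96.5 dB SPL.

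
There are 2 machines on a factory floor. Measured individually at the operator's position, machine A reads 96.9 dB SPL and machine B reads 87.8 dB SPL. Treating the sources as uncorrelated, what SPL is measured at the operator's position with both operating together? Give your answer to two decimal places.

97.40 dB SPL

Uncorrelated sources add in intensity (power), not in dB.
L_total = 10·log₁₀(10^(96.9/10) + 10^(87.8/10)) = 10·log₁₀(5500000000) = 97.40 dB SPL.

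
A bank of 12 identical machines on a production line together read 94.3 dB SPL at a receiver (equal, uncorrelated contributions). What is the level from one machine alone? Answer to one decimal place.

12 equal incoherent sources add 10·log₁₀(12) = 10.79 dB over one source.
L_one = 94.3 − 10.79 = 83.5 dB SPL.

83.5 dB SPL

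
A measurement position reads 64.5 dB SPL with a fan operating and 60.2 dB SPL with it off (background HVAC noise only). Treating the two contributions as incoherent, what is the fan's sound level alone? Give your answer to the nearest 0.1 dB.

Remove the background by subtracting linear intensities:
L_src = 10·log₁₀(10^(64.5/10) − 10^(60.2/10)) = 10·log₁₀(1771000) = 62.5 dB SPL.

62.5 dB SPL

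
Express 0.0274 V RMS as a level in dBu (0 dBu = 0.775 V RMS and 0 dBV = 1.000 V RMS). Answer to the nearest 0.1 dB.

-29.0 dBu

dBu = 20·log₁₀(V / 0.775 V).
20·log₁₀(0.0274/0.775) = -29.0 dBu.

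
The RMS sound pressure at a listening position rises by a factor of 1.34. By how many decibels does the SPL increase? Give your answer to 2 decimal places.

SPL change from a pressure ratio uses the 20·log₁₀ form:
20·log₁₀(1.34) = 2.54 dB.

2.54 dB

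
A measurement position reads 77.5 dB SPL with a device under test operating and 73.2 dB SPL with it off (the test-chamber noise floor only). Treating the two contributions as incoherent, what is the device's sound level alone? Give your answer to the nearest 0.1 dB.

75.5 dB SPL

Background correction is a power subtraction:
L_src = 10·log₁₀(10^(77.5/10) − 10^(73.2/10)) = 10·log₁₀(35340000) = 75.5 dB SPL.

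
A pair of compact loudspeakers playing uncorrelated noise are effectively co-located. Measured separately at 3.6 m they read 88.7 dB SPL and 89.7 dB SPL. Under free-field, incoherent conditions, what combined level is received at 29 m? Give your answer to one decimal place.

74.1 dB SPL

Combined at 3.6 m: 10·log₁₀(10^(88.7/10)+10^(89.7/10)) = 92.24 dB SPL.
Then apply −20·log₁₀(29/3.6) = -18.12 dB → 74.1 dB SPL.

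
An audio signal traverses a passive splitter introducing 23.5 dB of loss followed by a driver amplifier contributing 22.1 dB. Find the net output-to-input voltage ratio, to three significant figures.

0.851

Net gain = (−23.5) + 22.1 = -1.4 dB.
Voltage ratio = 10^(-1.4/20) = 0.851.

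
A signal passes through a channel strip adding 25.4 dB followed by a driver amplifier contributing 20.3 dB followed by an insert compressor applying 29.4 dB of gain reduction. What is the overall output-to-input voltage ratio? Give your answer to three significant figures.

6.53

Net gain = 25.4 + 20.3 + (−29.4) = 16.3 dB.
Voltage ratio = 10^(16.3/20) = 6.53.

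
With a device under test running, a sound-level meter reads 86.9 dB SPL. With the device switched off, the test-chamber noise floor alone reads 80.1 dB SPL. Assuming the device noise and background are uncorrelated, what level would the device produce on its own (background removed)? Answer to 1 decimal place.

Subtract intensities: L_src = 10·log₁₀(10^(L_total/10) − 10^(L_bg/10)).
L_src = 10·log₁₀(10^(86.9/10) − 10^(80.1/10)) = 10·log₁₀(387400000) = 85.9 dB SPL.

85.9 dB SPL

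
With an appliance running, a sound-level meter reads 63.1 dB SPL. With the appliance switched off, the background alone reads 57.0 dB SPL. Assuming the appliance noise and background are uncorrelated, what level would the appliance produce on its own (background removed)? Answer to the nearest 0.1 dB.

Remove the background by subtracting linear intensities:
L_src = 10·log₁₀(10^(63.1/10) − 10^(57.0/10)) = 10·log₁₀(1541000) = 61.9 dB SPL.

61.9 dB SPL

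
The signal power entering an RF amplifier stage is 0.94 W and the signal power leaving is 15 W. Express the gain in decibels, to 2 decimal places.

For a power ratio, dB = 10·log₁₀(P₂/P₁).
10·log₁₀(15/0.94) = 10·log₁₀(15.96) = 12.03 dB.

12.03 dB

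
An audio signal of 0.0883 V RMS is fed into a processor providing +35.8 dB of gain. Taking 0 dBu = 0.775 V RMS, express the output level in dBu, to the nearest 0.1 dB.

Input level: 20·log₁₀(0.0883/0.775) = -18.87 dBu.
Output: -18.87 + 35.8 = +16.9 dBu.

+16.9 dBu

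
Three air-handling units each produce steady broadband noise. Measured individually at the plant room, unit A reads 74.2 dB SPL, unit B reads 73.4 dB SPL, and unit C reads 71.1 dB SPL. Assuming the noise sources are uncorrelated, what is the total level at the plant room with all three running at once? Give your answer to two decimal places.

77.86 dB SPL

Incoherent sources sum as intensities:
L_total = 10·log₁₀(10^(74.2/10) + 10^(73.4/10) + 10^(71.1/10)) = 10·log₁₀(61060000) = 77.86 dB SPL.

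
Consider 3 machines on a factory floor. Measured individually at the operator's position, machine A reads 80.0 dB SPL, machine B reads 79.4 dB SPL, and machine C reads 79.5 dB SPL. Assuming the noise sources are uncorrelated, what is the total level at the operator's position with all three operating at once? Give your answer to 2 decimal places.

84.41 dB SPL

Incoherent sources sum as intensities:
L_total = 10·log₁₀(10^(80.0/10) + 10^(79.4/10) + 10^(79.5/10)) = 10·log₁₀(276200000) = 84.41 dB SPL.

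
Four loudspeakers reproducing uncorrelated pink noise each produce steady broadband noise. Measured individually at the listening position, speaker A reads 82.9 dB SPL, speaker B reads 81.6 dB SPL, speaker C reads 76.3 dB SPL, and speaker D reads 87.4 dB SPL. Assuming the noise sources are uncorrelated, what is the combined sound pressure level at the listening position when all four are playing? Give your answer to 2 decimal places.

89.69 dB SPL

Incoherent sources sum as intensities:
L_total = 10·log₁₀(10^(82.9/10) + 10^(81.6/10) + 10^(76.3/10) + 10^(87.4/10)) = 10·log₁₀(931700000) = 89.69 dB SPL.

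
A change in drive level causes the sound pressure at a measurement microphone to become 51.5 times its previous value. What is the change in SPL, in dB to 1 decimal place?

SPL change from a pressure ratio uses the 20·log₁₀ form:
20·log₁₀(51.5) = 34.2 dB.

34.2 dB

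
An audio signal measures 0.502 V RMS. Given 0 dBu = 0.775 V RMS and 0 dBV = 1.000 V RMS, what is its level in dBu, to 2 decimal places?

dBu = 20·log₁₀(V / 0.775 V).
20·log₁₀(0.502/0.775) = -3.77 dBu.

-3.77 dBu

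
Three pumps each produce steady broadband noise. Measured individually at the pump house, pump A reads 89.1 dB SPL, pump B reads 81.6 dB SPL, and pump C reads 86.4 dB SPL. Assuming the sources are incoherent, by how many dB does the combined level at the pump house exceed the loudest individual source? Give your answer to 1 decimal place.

2.3 dB

Uncorrelated sources add in intensity (power), not in dB.
L_total = 10·log₁₀(10^(89.1/10) + 10^(81.6/10) + 10^(86.4/10)) = 91.44 dB SPL.
Excess over the loudest (89.1 dB): 91.44 − 89.1 = 2.3 dB.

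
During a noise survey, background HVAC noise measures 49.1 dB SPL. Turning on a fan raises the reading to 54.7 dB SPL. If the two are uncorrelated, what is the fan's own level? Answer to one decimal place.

53.3 dB SPL

Subtract intensities: L_src = 10·log₁₀(10^(L_total/10) − 10^(L_bg/10)).
L_src = 10·log₁₀(10^(54.7/10) − 10^(49.1/10)) = 10·log₁₀(213800) = 53.3 dB SPL.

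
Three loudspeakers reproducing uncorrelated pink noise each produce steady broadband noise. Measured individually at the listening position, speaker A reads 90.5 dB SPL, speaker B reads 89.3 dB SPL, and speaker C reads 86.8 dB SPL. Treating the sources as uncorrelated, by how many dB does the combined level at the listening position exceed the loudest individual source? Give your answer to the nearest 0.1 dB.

3.4 dB

Add the sources as powers (linear), then convert back to dB:
L_total = 10·log₁₀(10^(90.5/10) + 10^(89.3/10) + 10^(86.8/10)) = 93.89 dB SPL.
Excess over the loudest (90.5 dB): 93.89 − 90.5 = 3.4 dB.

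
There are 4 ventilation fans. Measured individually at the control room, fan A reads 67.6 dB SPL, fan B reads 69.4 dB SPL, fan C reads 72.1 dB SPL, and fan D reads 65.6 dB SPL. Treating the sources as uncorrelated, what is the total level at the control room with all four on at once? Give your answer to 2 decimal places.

Uncorrelated sources add in intensity (power), not in dB.
L_total = 10·log₁₀(10^(67.6/10) + 10^(69.4/10) + 10^(72.1/10) + 10^(65.6/10)) = 10·log₁₀(34310000) = 75.35 dB SPL.

75.35 dB SPL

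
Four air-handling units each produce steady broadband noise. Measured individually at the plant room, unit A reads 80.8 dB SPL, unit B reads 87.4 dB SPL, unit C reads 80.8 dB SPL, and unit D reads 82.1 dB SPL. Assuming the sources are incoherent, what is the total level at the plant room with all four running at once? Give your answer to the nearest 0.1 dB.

89.8 dB SPL

Uncorrelated sources add in intensity (power), not in dB.
L_total = 10·log₁₀(10^(80.8/10) + 10^(87.4/10) + 10^(80.8/10) + 10^(82.1/10)) = 10·log₁₀(952200000) = 89.8 dB SPL.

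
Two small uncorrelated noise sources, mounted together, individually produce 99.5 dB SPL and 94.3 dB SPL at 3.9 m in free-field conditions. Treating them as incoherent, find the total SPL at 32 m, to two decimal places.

82.36 dB SPL

Combined at 3.9 m: 10·log₁₀(10^(99.5/10)+10^(94.3/10)) = 100.646 dB SPL.
Then apply −20·log₁₀(32/3.9) = -18.282 dB → 82.36 dB SPL.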